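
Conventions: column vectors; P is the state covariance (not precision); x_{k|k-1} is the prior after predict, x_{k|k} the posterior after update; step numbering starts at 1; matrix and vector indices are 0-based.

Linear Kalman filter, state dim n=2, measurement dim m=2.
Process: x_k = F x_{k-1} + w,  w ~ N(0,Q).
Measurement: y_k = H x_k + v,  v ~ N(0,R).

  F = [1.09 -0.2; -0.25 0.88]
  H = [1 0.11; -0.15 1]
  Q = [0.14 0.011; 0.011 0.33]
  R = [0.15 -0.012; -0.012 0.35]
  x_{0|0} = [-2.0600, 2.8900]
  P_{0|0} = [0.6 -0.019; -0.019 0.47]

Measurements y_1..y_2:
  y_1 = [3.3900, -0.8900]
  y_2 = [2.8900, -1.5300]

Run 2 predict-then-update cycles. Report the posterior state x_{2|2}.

x_post = [2.9154, -0.7904]

step 1: x^-=[-2.8234, 3.0582]  P^-=[0.8799 -0.2544; -0.2544 0.7398]  S=[0.9829 -0.3128; -0.3128 1.1859]  K=[0.8330 -0.1061; 0.0358 0.6654]  nu=[5.8770, -4.3717]  x^+=[2.5359, 0.3592]  P^+=[0.1293 -0.0277; -0.0277 0.2283]
step 2: x^-=[2.6923, -0.3179]  P^-=[0.3148 -0.0924; -0.0924 0.5271]  S=[0.4509 -0.0921; -0.0921 0.9119]  K=[0.6580 -0.0866; 0.0458 0.5978]  nu=[0.2327, -0.8083]  x^+=[2.9154, -0.7904]  P^+=[0.1023 -0.0229; -0.0229 0.2053]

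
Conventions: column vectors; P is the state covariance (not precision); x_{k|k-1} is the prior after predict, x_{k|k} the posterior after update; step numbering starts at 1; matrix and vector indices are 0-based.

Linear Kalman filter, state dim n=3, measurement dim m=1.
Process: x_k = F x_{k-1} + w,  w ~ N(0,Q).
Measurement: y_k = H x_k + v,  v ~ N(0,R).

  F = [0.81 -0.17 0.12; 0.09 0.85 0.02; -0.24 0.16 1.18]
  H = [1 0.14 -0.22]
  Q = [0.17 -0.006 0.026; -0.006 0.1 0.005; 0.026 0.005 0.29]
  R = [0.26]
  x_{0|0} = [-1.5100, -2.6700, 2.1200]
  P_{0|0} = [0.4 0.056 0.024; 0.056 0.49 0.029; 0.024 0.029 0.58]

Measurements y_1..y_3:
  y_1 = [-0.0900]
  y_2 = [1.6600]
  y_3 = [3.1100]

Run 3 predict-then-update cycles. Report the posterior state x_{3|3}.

step 1: x^-=[-0.5148, -2.3630, 2.4368]  P^-=[0.4430 -0.0050 0.0436; -0.0050 0.4671 0.0977; 0.0436 0.0977 1.1262]  S=[0.7401]  K=[0.5847; 0.0525; -0.2574]  nu=[1.2917]  x^+=[0.2405, -2.2952, 2.1043]  P^+=[0.1900 -0.0278 0.1550; -0.0278 0.4651 0.1077; 0.1550 0.1077 1.0772]
step 2: x^-=[0.8375, -1.8872, 2.0581]  P^-=[0.3570 -0.0607 0.2483; -0.0607 0.4380 0.2189; 0.2483 0.2189 1.7677]  S=[0.5714]  K=[0.5143; -0.0831; -0.1924]  nu=[1.5395]  x^+=[1.6292, -2.0152, 1.7619]  P^+=[0.2059 -0.0362 0.3049; -0.0362 0.4340 0.2098; 0.3049 0.2098 1.7466]
step 3: x^-=[1.8737, -1.5310, 1.3656]  P^-=[0.4034 -0.0450 0.4599; -0.0450 0.4186 0.3497; 0.4599 0.3497 2.6542]  S=[0.5636]  K=[0.5251; -0.1123; -0.1332]  nu=[1.7511]  x^+=[2.7932, -1.7277, 1.1323]  P^+=[0.2480 -0.0117 0.4993; -0.0117 0.4115 0.3412; 0.4993 0.3412 2.6442]

x_post = [2.7932, -1.7277, 1.1323]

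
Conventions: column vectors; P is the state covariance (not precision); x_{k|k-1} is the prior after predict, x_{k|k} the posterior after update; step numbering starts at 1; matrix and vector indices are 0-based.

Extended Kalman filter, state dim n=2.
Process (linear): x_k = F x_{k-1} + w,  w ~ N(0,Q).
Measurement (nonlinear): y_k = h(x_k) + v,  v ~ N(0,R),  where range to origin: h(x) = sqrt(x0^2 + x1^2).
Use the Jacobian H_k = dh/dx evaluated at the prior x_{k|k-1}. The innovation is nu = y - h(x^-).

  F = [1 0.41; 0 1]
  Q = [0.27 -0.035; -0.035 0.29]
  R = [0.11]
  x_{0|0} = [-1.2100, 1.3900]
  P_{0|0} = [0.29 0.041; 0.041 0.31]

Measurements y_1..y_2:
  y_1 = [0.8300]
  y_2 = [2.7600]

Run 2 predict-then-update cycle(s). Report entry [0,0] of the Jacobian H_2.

H_jac[0,0] = -0.1523

step 1: x^-=[-0.6401, 1.3900]  P^-=[0.6457 0.1331; 0.1331 0.6000]  H_jac=[-0.4183 0.9083]  S=[0.6169]  K=[-0.2419; 0.7932]  nu=[-0.7003]  x^+=[-0.4707, 0.8345]  P^+=[0.6096 0.2515; 0.2515 0.2119]
step 2: x^-=[-0.1286, 0.8345]  P^-=[1.1214 0.3033; 0.3033 0.5019]  H_jac=[-0.1523 0.9883]  S=[0.5349]  K=[0.2412; 0.8409]  nu=[1.9157]  x^+=[0.3334, 2.4454]  P^+=[1.0903 0.1948; 0.1948 0.1236]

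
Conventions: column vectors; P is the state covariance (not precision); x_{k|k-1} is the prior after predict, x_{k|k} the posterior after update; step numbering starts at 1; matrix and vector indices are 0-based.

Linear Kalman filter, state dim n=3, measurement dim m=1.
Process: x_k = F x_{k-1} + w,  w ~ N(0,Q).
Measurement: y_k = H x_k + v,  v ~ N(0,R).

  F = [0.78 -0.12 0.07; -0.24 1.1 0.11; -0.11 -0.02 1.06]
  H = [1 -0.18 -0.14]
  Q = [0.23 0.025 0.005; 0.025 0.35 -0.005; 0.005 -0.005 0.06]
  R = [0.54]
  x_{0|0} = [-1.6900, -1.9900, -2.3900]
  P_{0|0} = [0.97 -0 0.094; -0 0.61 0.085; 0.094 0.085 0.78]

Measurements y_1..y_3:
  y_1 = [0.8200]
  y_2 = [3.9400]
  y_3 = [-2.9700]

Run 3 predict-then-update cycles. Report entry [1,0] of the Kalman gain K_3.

K[1,0] = -0.5141

step 1: x^-=[-1.2467, -2.0463, -2.3077]  P^-=[0.8416 -0.2192 0.0472; -0.2192 1.1690 0.1720; 0.0472 0.1720 0.9229]  S=[1.5119]  K=[0.5784; -0.3001; -0.0747]  nu=[1.3753]  x^+=[-0.4513, -2.4590, -2.4105]  P^+=[0.3358 0.0432 0.1125; 0.0432 1.0329 0.1381; 0.1125 0.1381 0.9144]
step 2: x^-=[-0.2257, -2.8617, -2.4563]  P^-=[0.4556 -0.1123 0.1208; -0.1123 1.6349 0.2135; 0.1208 0.2135 1.0600]  S=[1.0867]  K=[0.4223; -0.4016; -0.0607]  nu=[3.3067]  x^+=[1.1706, -4.1898, -2.6571]  P^+=[0.2618 0.0720 0.1487; 0.0720 1.4596 0.1870; 0.1487 0.1870 1.0560]
step 3: x^-=[1.2299, -5.1820, -2.8616]  P^-=[0.4151 -0.1225 0.1620; -0.1225 2.1433 0.2625; 0.1620 0.2625 1.2080]  S=[1.0602]  K=[0.3909; -0.5141; -0.0513]  nu=[-5.5332]  x^+=[-0.9333, -2.3374, -2.5776]  P^+=[0.2531 0.0906 0.1832; 0.0906 1.8631 0.2346; 0.1832 0.2346 1.2052]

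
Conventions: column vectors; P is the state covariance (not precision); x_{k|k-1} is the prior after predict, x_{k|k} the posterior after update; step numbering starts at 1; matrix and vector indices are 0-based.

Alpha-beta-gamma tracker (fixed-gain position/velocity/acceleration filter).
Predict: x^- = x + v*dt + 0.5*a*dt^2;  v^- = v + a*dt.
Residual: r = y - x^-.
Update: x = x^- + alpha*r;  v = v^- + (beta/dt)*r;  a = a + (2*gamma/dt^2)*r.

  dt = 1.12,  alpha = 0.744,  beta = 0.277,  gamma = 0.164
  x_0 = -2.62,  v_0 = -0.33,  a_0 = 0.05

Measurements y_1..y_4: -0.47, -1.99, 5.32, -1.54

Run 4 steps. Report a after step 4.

a_post = -0.6080

step 1: x_pred=-2.9582  r=2.4882  x^+=-1.1070  v^+=0.3414  a^+=0.7006
step 2: x_pred=-0.2852  r=-1.7048  x^+=-1.5536  v^+=0.7045  a^+=0.2549
step 3: x_pred=-0.6047  r=5.9247  x^+=3.8033  v^+=2.4552  a^+=1.8040
step 4: x_pred=7.6846  r=-9.2246  x^+=0.8215  v^+=2.1943  a^+=-0.6080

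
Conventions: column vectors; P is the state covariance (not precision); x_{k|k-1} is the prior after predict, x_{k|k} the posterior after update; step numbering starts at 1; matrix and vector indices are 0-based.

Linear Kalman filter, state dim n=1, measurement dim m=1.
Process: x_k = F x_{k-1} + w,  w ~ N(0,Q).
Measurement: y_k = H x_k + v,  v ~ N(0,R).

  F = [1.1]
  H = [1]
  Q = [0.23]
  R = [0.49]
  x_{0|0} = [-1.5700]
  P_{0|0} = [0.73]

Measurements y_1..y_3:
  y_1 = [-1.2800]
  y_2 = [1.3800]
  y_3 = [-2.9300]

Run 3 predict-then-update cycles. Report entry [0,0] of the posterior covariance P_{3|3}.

step 1: x^-=[-1.7270]  P^-=[1.1133]  S=[1.6033]  K=[0.6944]  nu=[0.4470]  x^+=[-1.4166]  P^+=[0.3402]
step 2: x^-=[-1.5583]  P^-=[0.6417]  S=[1.1317]  K=[0.5670]  nu=[2.9383]  x^+=[0.1078]  P^+=[0.2778]
step 3: x^-=[0.1186]  P^-=[0.5662]  S=[1.0562]  K=[0.5361]  nu=[-3.0486]  x^+=[-1.5157]  P^+=[0.2627]

P_post[0,0] = 0.2627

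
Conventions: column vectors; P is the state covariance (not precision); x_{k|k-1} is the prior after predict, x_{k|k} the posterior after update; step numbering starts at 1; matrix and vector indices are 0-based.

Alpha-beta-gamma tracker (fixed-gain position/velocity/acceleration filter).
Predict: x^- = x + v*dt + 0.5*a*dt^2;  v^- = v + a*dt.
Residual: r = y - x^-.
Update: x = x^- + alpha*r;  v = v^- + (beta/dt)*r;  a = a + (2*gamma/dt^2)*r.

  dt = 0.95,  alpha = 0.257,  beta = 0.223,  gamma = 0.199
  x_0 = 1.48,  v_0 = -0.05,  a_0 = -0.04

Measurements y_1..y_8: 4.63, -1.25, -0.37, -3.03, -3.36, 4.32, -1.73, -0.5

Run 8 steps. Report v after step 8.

step 1: x_pred=1.4144  r=3.2155  x^+=2.2408  v^+=0.6668  a^+=1.3780
step 2: x_pred=3.4962  r=-4.7462  x^+=2.2764  v^+=0.8619  a^+=-0.7150
step 3: x_pred=2.7725  r=-3.1425  x^+=1.9649  v^+=-0.5551  a^+=-2.1008
step 4: x_pred=0.4896  r=-3.5196  x^+=-0.4149  v^+=-3.3770  a^+=-3.6530
step 5: x_pred=-5.2715  r=1.9115  x^+=-4.7803  v^+=-6.3986  a^+=-2.8100
step 6: x_pred=-12.1270  r=16.4470  x^+=-7.9001  v^+=-5.2074  a^+=4.4431
step 7: x_pred=-10.8422  r=9.1122  x^+=-8.5004  v^+=1.1525  a^+=8.4615
step 8: x_pred=-3.5872  r=3.0872  x^+=-2.7938  v^+=9.9156  a^+=9.8230

v_post = 9.9156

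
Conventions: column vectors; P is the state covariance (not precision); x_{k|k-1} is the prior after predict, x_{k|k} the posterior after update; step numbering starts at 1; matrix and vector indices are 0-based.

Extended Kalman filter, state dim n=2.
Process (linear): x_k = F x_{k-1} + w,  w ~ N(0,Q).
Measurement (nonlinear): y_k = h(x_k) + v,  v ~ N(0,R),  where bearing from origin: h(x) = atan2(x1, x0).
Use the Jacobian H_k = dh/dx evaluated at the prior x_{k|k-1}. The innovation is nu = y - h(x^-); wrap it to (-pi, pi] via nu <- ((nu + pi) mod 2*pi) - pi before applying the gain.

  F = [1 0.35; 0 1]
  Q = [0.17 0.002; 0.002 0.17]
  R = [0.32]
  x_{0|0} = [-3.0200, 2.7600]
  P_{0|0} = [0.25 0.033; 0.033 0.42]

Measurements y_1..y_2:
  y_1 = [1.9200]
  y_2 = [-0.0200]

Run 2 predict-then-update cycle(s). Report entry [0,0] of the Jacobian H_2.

H_jac[0,0] = -0.3148

step 1: x^-=[-2.0540, 2.7600]  P^-=[0.4946 0.1820; 0.1820 0.5900]  H_jac=[-0.2332 -0.1735]  S=[0.3794]  K=[-0.3872; -0.3817]  nu=[-0.2906]  x^+=[-1.9415, 2.8709]  P^+=[0.4377 0.1259; 0.1259 0.5347]
step 2: x^-=[-0.9367, 2.8709]  P^-=[0.7613 0.3151; 0.3151 0.7047]  H_jac=[-0.3148 -0.1027]  S=[0.4233]  K=[-0.6427; -0.4054]  nu=[-1.9062]  x^+=[0.2884, 3.6436]  P^+=[0.5865 0.2048; 0.2048 0.6352]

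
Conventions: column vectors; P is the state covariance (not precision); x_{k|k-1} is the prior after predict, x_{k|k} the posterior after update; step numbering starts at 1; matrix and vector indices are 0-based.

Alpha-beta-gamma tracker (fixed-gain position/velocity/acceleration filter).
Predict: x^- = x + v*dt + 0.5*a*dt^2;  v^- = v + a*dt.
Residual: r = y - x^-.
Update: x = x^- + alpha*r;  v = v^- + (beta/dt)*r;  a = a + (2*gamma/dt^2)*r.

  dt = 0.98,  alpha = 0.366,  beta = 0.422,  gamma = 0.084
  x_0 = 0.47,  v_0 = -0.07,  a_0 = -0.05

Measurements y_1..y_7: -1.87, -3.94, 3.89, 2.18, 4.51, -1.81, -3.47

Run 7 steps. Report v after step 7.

v_post = -3.2596

step 1: x_pred=0.3774  r=-2.2474  x^+=-0.4452  v^+=-1.0868  a^+=-0.4431
step 2: x_pred=-1.7230  r=-2.2170  x^+=-2.5344  v^+=-2.4757  a^+=-0.8309
step 3: x_pred=-5.3596  r=9.2496  x^+=-1.9743  v^+=0.6930  a^+=0.7871
step 4: x_pred=-0.9172  r=3.0972  x^+=0.2164  v^+=2.7980  a^+=1.3288
step 5: x_pred=3.5965  r=0.9135  x^+=3.9308  v^+=4.4936  a^+=1.4886
step 6: x_pred=9.0494  r=-10.8594  x^+=5.0749  v^+=1.2763  a^+=-0.4110
step 7: x_pred=6.1283  r=-9.5983  x^+=2.6153  v^+=-3.2596  a^+=-2.0900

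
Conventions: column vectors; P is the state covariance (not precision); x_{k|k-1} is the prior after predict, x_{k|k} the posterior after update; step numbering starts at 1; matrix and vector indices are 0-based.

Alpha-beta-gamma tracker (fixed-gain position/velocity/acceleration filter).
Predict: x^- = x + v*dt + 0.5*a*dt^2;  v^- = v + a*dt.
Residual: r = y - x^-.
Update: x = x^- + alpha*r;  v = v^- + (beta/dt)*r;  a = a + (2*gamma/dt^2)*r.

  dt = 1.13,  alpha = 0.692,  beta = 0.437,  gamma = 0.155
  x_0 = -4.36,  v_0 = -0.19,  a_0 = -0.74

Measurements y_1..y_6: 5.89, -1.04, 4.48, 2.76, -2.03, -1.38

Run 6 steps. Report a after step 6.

a_post = -1.6170

step 1: x_pred=-5.0472  r=10.9372  x^+=2.5214  v^+=3.2035  a^+=1.9153
step 2: x_pred=7.3641  r=-8.4041  x^+=1.5485  v^+=2.1177  a^+=-0.1250
step 3: x_pred=3.8616  r=0.6184  x^+=4.2895  v^+=2.2155  a^+=0.0251
step 4: x_pred=6.8091  r=-4.0491  x^+=4.0071  v^+=0.6780  a^+=-0.9579
step 5: x_pred=4.1617  r=-6.1917  x^+=-0.1230  v^+=-2.7989  a^+=-2.4611
step 6: x_pred=-4.8570  r=3.4770  x^+=-2.4509  v^+=-4.2353  a^+=-1.6170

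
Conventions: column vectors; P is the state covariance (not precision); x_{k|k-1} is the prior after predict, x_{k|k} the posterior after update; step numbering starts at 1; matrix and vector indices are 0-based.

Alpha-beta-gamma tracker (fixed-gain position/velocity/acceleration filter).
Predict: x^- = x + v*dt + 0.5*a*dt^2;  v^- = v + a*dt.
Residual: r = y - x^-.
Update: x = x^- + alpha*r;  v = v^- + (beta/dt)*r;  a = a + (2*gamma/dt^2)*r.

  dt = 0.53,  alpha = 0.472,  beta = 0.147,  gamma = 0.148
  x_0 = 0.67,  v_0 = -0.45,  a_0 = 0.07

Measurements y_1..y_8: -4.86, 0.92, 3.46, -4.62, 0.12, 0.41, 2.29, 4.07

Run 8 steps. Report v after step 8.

v_post = 6.4429

step 1: x_pred=0.4413  r=-5.3013  x^+=-2.0609  v^+=-1.8833  a^+=-5.5163
step 2: x_pred=-3.8338  r=4.7538  x^+=-1.5900  v^+=-3.4884  a^+=-0.5070
step 3: x_pred=-3.5101  r=6.9701  x^+=-0.2202  v^+=-1.8239  a^+=6.8378
step 4: x_pred=-0.2265  r=-4.3935  x^+=-2.3002  v^+=0.5815  a^+=2.2081
step 5: x_pred=-1.6819  r=1.8019  x^+=-0.8314  v^+=2.2516  a^+=4.1068
step 6: x_pred=0.9388  r=-0.5288  x^+=0.6892  v^+=4.2816  a^+=3.5496
step 7: x_pred=3.4570  r=-1.1670  x^+=2.9062  v^+=5.8392  a^+=2.3199
step 8: x_pred=6.3268  r=-2.2568  x^+=5.2616  v^+=6.4429  a^+=-0.0581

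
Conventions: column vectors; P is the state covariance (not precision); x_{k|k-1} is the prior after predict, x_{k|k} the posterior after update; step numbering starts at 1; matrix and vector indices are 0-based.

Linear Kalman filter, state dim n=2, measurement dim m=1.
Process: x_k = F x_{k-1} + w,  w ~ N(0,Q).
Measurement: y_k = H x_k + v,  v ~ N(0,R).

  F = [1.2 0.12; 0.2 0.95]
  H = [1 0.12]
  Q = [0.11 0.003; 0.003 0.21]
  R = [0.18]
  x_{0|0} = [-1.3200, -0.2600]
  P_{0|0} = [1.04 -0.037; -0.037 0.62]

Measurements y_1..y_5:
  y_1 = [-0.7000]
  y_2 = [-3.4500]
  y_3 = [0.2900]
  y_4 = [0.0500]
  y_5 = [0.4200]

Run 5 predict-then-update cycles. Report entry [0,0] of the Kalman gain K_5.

K[0,0] = 0.5771

step 1: x^-=[-1.6152, -0.5110]  P^-=[1.6059 0.2802; 0.2802 0.7971]  S=[1.8646]  K=[0.8793; 0.2016]  nu=[0.9765]  x^+=[-0.7566, -0.3142]  P^+=[0.1643 -0.0503; -0.0503 0.7213]
step 2: x^-=[-0.9456, -0.4498]  P^-=[0.3425 0.0661; 0.0661 0.8485]  S=[0.5506]  K=[0.6365; 0.3050]  nu=[-2.4504]  x^+=[-2.5052, -1.1973]  P^+=[0.1195 -0.0408; -0.0408 0.7972]
step 3: x^-=[-3.1500, -1.6385]  P^-=[0.2818 0.0751; 0.0751 0.9188]  S=[0.4930]  K=[0.5898; 0.3760]  nu=[3.6366]  x^+=[-1.0052, -0.2712]  P^+=[0.1103 -0.0342; -0.0342 0.8491]
step 4: x^-=[-1.2387, -0.4586]  P^-=[0.2712 0.0864; 0.0864 0.9677]  S=[0.4858]  K=[0.5795; 0.4169]  nu=[1.3438]  x^+=[-0.4601, 0.1016]  P^+=[0.1080 -0.0309; -0.0309 0.8833]
step 5: x^-=[-0.5399, 0.0045]  P^-=[0.2694 0.0936; 0.0936 0.9997]  S=[0.4862]  K=[0.5771; 0.4392]  nu=[0.9593]  x^+=[0.0137, 0.4259]  P^+=[0.1074 -0.0296; -0.0296 0.9059]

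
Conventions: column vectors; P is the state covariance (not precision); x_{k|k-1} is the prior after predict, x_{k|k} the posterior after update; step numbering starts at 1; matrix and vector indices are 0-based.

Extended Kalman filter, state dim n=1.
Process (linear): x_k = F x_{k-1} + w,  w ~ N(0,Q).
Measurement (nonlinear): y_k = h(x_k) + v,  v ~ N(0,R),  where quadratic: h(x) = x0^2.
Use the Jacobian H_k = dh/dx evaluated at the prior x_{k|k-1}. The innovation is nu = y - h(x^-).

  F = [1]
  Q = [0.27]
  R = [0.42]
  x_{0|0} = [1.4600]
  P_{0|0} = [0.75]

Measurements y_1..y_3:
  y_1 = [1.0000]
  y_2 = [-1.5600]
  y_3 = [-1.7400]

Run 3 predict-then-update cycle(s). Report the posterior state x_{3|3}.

step 1: x^-=[1.4600]  P^-=[1.0200]  H_jac=[2.9200]  S=[9.1169]  K=[0.3267]  nu=[-1.1316]  x^+=[1.0903]  P^+=[0.0470]
step 2: x^-=[1.0903]  P^-=[0.3170]  H_jac=[2.1806]  S=[1.9273]  K=[0.3586]  nu=[-2.7488]  x^+=[0.1045]  P^+=[0.0691]
step 3: x^-=[0.1045]  P^-=[0.3391]  H_jac=[0.2089]  S=[0.4348]  K=[0.1629]  nu=[-1.7509]  x^+=[-0.1808]  P^+=[0.3275]

x_post = [-0.1808]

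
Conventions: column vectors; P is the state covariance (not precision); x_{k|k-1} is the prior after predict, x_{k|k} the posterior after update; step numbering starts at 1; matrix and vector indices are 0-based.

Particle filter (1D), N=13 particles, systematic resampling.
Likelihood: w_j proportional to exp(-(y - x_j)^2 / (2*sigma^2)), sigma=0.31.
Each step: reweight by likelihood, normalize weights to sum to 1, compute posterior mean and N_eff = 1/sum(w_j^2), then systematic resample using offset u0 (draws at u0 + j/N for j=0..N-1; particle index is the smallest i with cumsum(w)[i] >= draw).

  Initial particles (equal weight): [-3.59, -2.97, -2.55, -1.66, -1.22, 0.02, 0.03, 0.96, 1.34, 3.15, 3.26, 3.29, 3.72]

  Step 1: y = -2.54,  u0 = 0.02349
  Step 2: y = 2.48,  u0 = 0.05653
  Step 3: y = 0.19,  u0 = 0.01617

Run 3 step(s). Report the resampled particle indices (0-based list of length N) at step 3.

resampled_idx = [0, 1, 2, 3, 4, 5, 6, 7, 8, 9, 10, 11, 12]

step 1: w=[0.0023, 0.2724, 0.7125, 0.0127, 0.0001, 0.0000, 0.0000, 0.0000, 0.0000, 0.0000, 0.0000, 0.0000, 0.0000]  mean=-2.6554  Neff=1.7180  idx=[1, 1, 1, 1, 2, 2, 2, 2, 2, 2, 2, 2, 2]
step 2: w=[0.0000, 0.0000, 0.0000, 0.0000, 0.1111, 0.1111, 0.1111, 0.1111, 0.1111, 0.1111, 0.1111, 0.1111, 0.1111]  mean=-2.5500  Neff=9.0000  idx=[4, 5, 5, 6, 7, 7, 8, 9, 10, 10, 11, 12, 12]
step 3: w=[0.0769, 0.0769, 0.0769, 0.0769, 0.0769, 0.0769, 0.0769, 0.0769, 0.0769, 0.0769, 0.0769, 0.0769, 0.0769]  mean=-2.5500  Neff=13.0000  idx=[0, 1, 2, 3, 4, 5, 6, 7, 8, 9, 10, 11, 12]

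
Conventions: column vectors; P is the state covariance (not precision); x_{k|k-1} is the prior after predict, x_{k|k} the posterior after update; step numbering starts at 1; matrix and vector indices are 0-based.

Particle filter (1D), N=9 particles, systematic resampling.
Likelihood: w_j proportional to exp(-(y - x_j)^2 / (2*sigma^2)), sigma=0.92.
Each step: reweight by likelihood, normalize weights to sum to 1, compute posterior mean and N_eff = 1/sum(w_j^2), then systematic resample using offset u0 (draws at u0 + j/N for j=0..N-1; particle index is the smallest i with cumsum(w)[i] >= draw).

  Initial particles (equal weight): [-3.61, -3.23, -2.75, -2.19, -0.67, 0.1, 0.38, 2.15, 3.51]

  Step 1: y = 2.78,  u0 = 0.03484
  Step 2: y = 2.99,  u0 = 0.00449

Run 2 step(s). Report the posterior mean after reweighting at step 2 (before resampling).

post_mean = 2.8415

step 1: w=[0.0000, 0.0000, 0.0000, 0.0000, 0.0006, 0.0092, 0.0212, 0.5040, 0.4651]  mean=2.7246  Neff=2.1238  idx=[7, 7, 7, 7, 7, 8, 8, 8, 8]
step 2: w=[0.0983, 0.0983, 0.0983, 0.0983, 0.0983, 0.1271, 0.1271, 0.1271, 0.1271]  mean=2.8415  Neff=8.8530  idx=[0, 1, 2, 3, 4, 5, 6, 7, 8]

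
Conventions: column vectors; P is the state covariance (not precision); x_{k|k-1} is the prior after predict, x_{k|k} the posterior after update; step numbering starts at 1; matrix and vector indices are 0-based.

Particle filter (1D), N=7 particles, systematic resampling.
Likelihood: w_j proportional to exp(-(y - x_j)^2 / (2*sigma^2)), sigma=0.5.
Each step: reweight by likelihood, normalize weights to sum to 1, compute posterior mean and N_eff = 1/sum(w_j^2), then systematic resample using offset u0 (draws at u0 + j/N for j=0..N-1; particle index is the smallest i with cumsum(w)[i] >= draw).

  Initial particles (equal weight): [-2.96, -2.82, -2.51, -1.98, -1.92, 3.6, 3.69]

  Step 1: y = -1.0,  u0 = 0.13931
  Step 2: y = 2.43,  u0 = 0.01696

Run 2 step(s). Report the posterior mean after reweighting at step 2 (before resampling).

post_mean = -1.9325

step 1: w=[0.0013, 0.0039, 0.0305, 0.4274, 0.5369, 0.0000, 0.0000]  mean=-1.9685  Neff=2.1194  idx=[3, 3, 3, 4, 4, 4, 4]
step 2: w=[0.0692, 0.0692, 0.0692, 0.1981, 0.1981, 0.1981, 0.1981]  mean=-1.9325  Neff=5.8372  idx=[0, 2, 3, 4, 4, 5, 6]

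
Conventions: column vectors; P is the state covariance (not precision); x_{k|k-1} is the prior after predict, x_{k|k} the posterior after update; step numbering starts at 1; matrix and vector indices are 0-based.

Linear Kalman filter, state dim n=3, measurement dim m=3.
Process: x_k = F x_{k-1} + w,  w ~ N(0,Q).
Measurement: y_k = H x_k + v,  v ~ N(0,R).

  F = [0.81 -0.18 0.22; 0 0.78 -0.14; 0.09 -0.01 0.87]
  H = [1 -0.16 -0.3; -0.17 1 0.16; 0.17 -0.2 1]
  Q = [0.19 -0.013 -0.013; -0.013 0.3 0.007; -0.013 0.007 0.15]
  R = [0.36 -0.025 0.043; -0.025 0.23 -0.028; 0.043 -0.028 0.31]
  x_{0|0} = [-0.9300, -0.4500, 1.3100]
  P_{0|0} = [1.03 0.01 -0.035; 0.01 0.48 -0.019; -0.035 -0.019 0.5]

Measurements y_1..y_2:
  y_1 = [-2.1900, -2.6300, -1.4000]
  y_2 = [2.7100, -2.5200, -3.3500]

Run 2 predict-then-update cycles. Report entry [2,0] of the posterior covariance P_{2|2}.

P_post[2,0] = 0.0345

step 1: x^-=[-0.3841, -0.5344, 1.0605]  P^-=[0.8916 -0.0892 0.1361; -0.0892 0.6060 -0.0694; 0.1361 -0.0694 0.5317]  S=[1.2553 -0.3394 0.2108; -0.3394 0.8761 -0.1947; 0.2108 -0.1947 0.9718]  K=[0.6728 0.0503 0.1785; 0.0736 0.7056 -0.0863; -0.0887 0.0957 0.6236]  nu=[-1.5733, -2.3306, -2.5021]  x^+=[-2.0064, -2.0787, -0.5834]  P^+=[0.2661 0.0281 0.0432; 0.0281 0.1699 -0.0141; 0.0432 -0.0141 0.1767]
step 2: x^-=[-1.3794, -1.5397, -0.6674]  P^-=[0.3870 -0.0322 0.0734; -0.0322 0.4099 -0.0240; 0.0734 -0.0240 0.2928]  S=[0.7478 -0.1802 0.1134; -0.1802 0.6579 -0.1146; 0.1134 -0.1146 0.6672]  K=[0.4795 0.0248 0.1410; 0.0395 0.6248 -0.0665; -0.0688 0.0824 0.4907]  nu=[3.6428, -1.1080, -2.7561]  x^+=[-0.0487, -1.9049, -2.3615]  P^+=[0.1911 0.0167 0.0345; 0.0167 0.1489 -0.0095; 0.0345 -0.0095 0.1391]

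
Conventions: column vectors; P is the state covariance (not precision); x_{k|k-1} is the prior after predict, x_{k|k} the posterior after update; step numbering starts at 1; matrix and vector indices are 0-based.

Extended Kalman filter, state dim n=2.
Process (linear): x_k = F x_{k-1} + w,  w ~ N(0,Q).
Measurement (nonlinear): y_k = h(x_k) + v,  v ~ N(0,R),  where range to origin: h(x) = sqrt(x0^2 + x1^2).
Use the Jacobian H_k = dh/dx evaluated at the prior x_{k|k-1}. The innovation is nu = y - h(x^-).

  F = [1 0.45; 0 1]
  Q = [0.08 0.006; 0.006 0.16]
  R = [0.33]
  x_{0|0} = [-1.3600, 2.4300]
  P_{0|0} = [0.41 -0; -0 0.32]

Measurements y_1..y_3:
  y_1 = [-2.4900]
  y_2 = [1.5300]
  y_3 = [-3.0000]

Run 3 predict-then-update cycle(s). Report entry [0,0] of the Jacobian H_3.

step 1: x^-=[-0.2665, 2.4300]  P^-=[0.5548 0.1500; 0.1500 0.4800]  H_jac=[-0.1090 0.9940]  S=[0.7784]  K=[0.1139; 0.5920]  nu=[-4.9346]  x^+=[-0.8283, -0.4912]  P^+=[0.5447 0.0975; 0.0975 0.2072]
step 2: x^-=[-1.0494, -0.4912]  P^-=[0.7545 0.1968; 0.1968 0.3672]  H_jac=[-0.9057 -0.4239]  S=[1.1660]  K=[-0.6576; -0.2864]  nu=[0.3714]  x^+=[-1.2936, -0.5975]  P^+=[0.2503 -0.0228; -0.0228 0.2716]
step 3: x^-=[-1.5625, -0.5975]  P^-=[0.3648 0.1054; 0.1054 0.4316]  H_jac=[-0.9340 -0.3572]  S=[0.7736]  K=[-0.4891; -0.3266]  nu=[-4.6728]  x^+=[0.7228, 0.9285]  P^+=[0.1797 -0.0181; -0.0181 0.3491]

H_jac[0,0] = -0.9340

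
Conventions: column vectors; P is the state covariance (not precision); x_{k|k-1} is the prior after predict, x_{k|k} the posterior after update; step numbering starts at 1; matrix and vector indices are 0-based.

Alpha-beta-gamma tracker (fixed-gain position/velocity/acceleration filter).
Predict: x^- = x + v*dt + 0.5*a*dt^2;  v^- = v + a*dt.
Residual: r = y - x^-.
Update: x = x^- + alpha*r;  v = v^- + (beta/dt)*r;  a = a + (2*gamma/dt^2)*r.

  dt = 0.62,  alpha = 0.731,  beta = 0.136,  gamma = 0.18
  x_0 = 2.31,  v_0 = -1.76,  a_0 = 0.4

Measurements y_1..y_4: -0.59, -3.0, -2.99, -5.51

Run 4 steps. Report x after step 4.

x_post = -5.7460

step 1: x_pred=1.2957  r=-1.8857  x^+=-0.0828  v^+=-1.9256  a^+=-1.3660
step 2: x_pred=-1.5392  r=-1.4608  x^+=-2.6070  v^+=-3.0930  a^+=-2.7341
step 3: x_pred=-5.0502  r=2.0602  x^+=-3.5442  v^+=-4.3362  a^+=-0.8047
step 4: x_pred=-6.3873  r=0.8773  x^+=-5.7460  v^+=-4.6427  a^+=0.0169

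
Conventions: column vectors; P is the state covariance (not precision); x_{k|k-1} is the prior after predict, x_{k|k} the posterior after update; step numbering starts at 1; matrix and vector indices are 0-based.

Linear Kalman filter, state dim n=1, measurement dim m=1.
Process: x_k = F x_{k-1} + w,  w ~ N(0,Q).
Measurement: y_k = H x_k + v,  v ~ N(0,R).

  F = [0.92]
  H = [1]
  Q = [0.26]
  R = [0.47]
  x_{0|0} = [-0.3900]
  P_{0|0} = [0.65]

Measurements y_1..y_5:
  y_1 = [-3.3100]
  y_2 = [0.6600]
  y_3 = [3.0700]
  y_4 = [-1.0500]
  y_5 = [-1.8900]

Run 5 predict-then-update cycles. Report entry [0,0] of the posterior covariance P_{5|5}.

P_post[0,0] = 0.2316

step 1: x^-=[-0.3588]  P^-=[0.8102]  S=[1.2802]  K=[0.6329]  nu=[-2.9512]  x^+=[-2.2265]  P^+=[0.2974]
step 2: x^-=[-2.0484]  P^-=[0.5118]  S=[0.9818]  K=[0.5213]  nu=[2.7084]  x^+=[-0.6366]  P^+=[0.2450]
step 3: x^-=[-0.5857]  P^-=[0.4674]  S=[0.9374]  K=[0.4986]  nu=[3.6557]  x^+=[1.2370]  P^+=[0.2343]
step 4: x^-=[1.1381]  P^-=[0.4583]  S=[0.9283]  K=[0.4937]  nu=[-2.1881]  x^+=[0.0578]  P^+=[0.2320]
step 5: x^-=[0.0531]  P^-=[0.4564]  S=[0.9264]  K=[0.4927]  nu=[-1.9431]  x^+=[-0.9042]  P^+=[0.2316]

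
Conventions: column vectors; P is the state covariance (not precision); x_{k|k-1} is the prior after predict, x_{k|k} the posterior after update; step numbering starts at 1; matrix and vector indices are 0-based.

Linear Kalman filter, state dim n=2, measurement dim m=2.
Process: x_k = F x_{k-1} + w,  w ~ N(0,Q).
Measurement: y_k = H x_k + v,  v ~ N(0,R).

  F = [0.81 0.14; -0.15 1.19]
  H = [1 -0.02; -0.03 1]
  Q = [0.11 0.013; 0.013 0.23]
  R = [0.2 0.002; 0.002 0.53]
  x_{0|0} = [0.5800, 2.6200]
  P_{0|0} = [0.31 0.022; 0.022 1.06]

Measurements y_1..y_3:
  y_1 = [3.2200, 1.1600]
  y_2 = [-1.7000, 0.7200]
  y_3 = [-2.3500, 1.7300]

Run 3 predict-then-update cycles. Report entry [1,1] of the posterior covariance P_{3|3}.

step 1: x^-=[0.8366, 3.0308]  P^-=[0.3392 0.1727; 0.1727 1.7302]  S=[0.5329 0.1300; 0.1300 2.2501]  K=[0.6210 0.0363; 0.0731 0.7624]  nu=[2.4440, -1.8457]  x^+=[2.2874, 1.8023]  P^+=[0.1248 0.0242; 0.0242 0.4049]
step 2: x^-=[2.1051, 1.8016]  P^-=[0.2053 0.0882; 0.0882 0.7976]  S=[0.4021 0.0681; 0.0681 1.3225]  K=[0.5000 0.0363; 0.0785 0.5971]  nu=[-3.7691, -1.0185]  x^+=[0.1835, 0.8978]  P^+=[0.1005 0.0232; 0.0232 0.3173]
step 3: x^-=[0.2743, 1.0409]  P^-=[0.1875 0.0756; 0.0756 0.6733]  S=[0.3847 0.0585; 0.0585 1.1989]  K=[0.4780 0.0350; 0.0768 0.5559]  nu=[-2.6035, 0.6974]  x^+=[-0.9458, 1.2285]  P^+=[0.0961 0.0224; 0.0224 0.2955]

P_post[1,1] = 0.2955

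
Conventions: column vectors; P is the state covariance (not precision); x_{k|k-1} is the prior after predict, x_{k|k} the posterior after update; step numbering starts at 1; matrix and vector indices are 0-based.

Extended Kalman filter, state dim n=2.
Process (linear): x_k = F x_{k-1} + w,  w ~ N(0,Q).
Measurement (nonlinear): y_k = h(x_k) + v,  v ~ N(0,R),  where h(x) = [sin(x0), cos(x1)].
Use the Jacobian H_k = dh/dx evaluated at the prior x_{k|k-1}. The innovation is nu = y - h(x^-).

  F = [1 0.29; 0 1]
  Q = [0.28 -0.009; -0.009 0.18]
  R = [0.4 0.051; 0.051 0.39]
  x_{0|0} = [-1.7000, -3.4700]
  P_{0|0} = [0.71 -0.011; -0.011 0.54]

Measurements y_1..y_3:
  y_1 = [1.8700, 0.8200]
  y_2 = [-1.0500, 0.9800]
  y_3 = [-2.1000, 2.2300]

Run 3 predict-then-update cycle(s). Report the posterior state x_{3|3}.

step 1: x^-=[-2.7063, -3.4700]  P^-=[1.0290 0.1366; 0.1366 0.7200]  H_jac=[-0.9067 0.0000; 0.0000 -0.3225]  S=[1.2461 0.0909; 0.0909 0.4649]  K=[-0.7526 0.0525; -0.0639 -0.4870]  nu=[2.2917, 1.7666]  x^+=[-4.3384, -4.4767]  P^+=[0.3291 0.0556; 0.0556 0.5990]
step 2: x^-=[-5.6367, -4.4767]  P^-=[0.6917 0.2203; 0.2203 0.7790]  H_jac=[0.7982 0.0000; 0.0000 -0.9724]  S=[0.8407 -0.1200; -0.1200 1.1265]  K=[0.6393 -0.1221; 0.1149 -0.6601]  nu=[-1.6524, 1.2135]  x^+=[-6.8412, -5.4677]  P^+=[0.3126 0.0154; 0.0154 0.2588]
step 3: x^-=[-8.4268, -5.4677]  P^-=[0.6233 0.0815; 0.0815 0.4388]  H_jac=[-0.5420 0.0000; 0.0000 -0.7280]  S=[0.5831 0.0831; 0.0831 0.6226]  K=[-0.5768 -0.0182; -0.0026 -0.5127]  nu=[-1.2596, 1.5445]  x^+=[-7.7285, -6.2564]  P^+=[0.4274 0.0502; 0.0502 0.2749]

x_post = [-7.7285, -6.2564]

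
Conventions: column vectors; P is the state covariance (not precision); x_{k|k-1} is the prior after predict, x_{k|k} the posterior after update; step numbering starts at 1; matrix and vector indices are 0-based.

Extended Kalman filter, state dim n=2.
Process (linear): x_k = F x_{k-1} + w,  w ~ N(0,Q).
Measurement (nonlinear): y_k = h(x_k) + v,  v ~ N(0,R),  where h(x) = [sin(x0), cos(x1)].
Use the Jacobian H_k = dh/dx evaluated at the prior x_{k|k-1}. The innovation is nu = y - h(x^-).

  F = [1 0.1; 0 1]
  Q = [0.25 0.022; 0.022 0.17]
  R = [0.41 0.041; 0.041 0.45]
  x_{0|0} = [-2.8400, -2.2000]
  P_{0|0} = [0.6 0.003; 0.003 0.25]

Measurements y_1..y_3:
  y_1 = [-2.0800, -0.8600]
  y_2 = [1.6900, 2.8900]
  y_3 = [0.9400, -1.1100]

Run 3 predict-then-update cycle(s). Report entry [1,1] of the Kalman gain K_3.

step 1: x^-=[-3.0600, -2.2000]  P^-=[0.8531 0.0500; 0.0500 0.4200]  H_jac=[-0.9967 0.0000; 0.0000 0.8085]  S=[1.2574 0.0007; 0.0007 0.7245]  K=[-0.6762 0.0565; -0.0399 0.4687]  nu=[-1.9985, -0.2715]  x^+=[-1.7239, -2.2475]  P^+=[0.2759 -0.0029; -0.0029 0.2589]
step 2: x^-=[-1.9487, -2.2475]  P^-=[0.5279 0.0450; 0.0450 0.4289]  H_jac=[-0.3689 0.0000; 0.0000 0.7796]  S=[0.4818 0.0281; 0.0281 0.7107]  K=[-0.4080 0.0655; -0.0620 0.4729]  nu=[2.6195, 3.5162]  x^+=[-2.7871, -0.7470]  P^+=[0.4461 0.0163; 0.0163 0.2697]
step 3: x^-=[-2.8618, -0.7470]  P^-=[0.7021 0.0653; 0.0653 0.4397]  H_jac=[-0.9611 0.0000; 0.0000 0.6795]  S=[1.0585 -0.0017; -0.0017 0.6530]  K=[-0.6374 0.0663; -0.0586 0.4574]  nu=[1.2162, -1.8437]  x^+=[-3.7592, -1.6616]  P^+=[0.2691 0.0055; 0.0055 0.2994]

K[1,1] = 0.4574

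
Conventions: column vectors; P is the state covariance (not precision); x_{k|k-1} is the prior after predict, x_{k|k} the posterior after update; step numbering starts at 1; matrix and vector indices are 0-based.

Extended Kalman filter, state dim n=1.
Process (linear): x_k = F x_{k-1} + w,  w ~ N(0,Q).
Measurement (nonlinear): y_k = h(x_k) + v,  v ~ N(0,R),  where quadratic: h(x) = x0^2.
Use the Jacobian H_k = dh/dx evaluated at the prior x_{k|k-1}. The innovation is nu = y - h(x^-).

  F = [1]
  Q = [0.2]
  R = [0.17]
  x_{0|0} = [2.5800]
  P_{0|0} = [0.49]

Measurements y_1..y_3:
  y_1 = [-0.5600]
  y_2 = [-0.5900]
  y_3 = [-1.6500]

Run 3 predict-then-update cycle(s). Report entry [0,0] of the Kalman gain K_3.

step 1: x^-=[2.5800]  P^-=[0.6900]  H_jac=[5.1600]  S=[18.5417]  K=[0.1920]  nu=[-7.2164]  x^+=[1.1943]  P^+=[0.0063]
step 2: x^-=[1.1943]  P^-=[0.2063]  H_jac=[2.3886]  S=[1.3472]  K=[0.3658]  nu=[-2.0163]  x^+=[0.4567]  P^+=[0.0260]
step 3: x^-=[0.4567]  P^-=[0.2260]  H_jac=[0.9133]  S=[0.3586]  K=[0.5758]  nu=[-1.8585]  x^+=[-0.6134]  P^+=[0.1072]

K[0,0] = 0.5758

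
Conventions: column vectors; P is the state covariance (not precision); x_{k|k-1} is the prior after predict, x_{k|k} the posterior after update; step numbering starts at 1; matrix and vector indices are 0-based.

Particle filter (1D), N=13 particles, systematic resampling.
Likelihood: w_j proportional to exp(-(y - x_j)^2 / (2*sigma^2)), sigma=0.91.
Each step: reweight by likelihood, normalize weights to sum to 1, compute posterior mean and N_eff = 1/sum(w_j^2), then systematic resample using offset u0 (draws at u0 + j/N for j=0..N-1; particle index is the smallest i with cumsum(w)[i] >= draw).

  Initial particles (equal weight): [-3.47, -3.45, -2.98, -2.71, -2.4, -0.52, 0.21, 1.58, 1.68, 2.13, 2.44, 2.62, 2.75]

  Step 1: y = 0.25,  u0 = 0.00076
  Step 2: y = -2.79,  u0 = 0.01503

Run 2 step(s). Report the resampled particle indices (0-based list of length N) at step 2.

step 1: w=[0.0001, 0.0001, 0.0007, 0.0020, 0.0056, 0.2705, 0.3865, 0.1330, 0.1126, 0.0458, 0.0214, 0.0130, 0.0089]  mean=0.5265  Neff=3.9104  idx=[2, 5, 5, 5, 6, 6, 6, 6, 6, 7, 7, 8, 9]
step 2: w=[0.8629, 0.0393, 0.0393, 0.0393, 0.0038, 0.0038, 0.0038, 0.0038, 0.0038, 0.0000, 0.0000, 0.0000, 0.0000]  mean=-2.6286  Neff=1.3346  idx=[0, 0, 0, 0, 0, 0, 0, 0, 0, 0, 0, 0, 2]

resampled_idx = [0, 0, 0, 0, 0, 0, 0, 0, 0, 0, 0, 0, 2]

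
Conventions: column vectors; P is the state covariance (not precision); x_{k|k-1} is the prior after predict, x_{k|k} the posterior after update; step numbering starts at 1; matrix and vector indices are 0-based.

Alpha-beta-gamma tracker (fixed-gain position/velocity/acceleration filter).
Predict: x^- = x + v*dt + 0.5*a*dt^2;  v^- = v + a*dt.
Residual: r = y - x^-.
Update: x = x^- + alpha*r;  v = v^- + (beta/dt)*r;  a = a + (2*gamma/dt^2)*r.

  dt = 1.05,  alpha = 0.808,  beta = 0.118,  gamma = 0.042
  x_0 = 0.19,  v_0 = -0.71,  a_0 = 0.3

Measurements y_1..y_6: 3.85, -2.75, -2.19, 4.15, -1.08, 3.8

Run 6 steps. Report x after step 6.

x_post = 3.2489

step 1: x_pred=-0.3901  r=4.2401  x^+=3.0359  v^+=0.0815  a^+=0.6231
step 2: x_pred=3.4649  r=-6.2149  x^+=-1.5567  v^+=0.0373  a^+=0.1495
step 3: x_pred=-1.4352  r=-0.7548  x^+=-2.0451  v^+=0.1095  a^+=0.0920
step 4: x_pred=-1.8794  r=6.0294  x^+=2.9924  v^+=0.8837  a^+=0.5514
step 5: x_pred=4.2242  r=-5.3042  x^+=-0.0616  v^+=0.8666  a^+=0.1473
step 6: x_pred=0.9295  r=2.8705  x^+=3.2489  v^+=1.3438  a^+=0.3660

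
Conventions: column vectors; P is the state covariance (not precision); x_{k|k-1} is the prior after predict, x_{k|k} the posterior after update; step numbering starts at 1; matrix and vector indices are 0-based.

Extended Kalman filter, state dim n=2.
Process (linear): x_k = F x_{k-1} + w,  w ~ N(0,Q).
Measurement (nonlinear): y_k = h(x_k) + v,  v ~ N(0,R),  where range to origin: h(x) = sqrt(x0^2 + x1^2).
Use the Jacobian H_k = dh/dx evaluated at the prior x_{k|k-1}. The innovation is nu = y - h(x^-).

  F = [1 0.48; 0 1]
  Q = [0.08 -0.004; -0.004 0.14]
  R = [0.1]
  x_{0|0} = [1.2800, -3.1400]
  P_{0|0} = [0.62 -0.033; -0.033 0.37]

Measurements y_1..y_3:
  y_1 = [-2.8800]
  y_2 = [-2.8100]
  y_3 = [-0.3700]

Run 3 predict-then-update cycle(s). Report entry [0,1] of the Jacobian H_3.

H_jac[0,1] = 0.2239

step 1: x^-=[-0.2272, -3.1400]  P^-=[0.7536 0.1406; 0.1406 0.5100]  H_jac=[-0.0722 -0.9974]  S=[0.6315]  K=[-0.3082; -0.8216]  nu=[-6.0282]  x^+=[1.6306, 1.8125]  P^+=[0.6936 -0.0193; -0.0193 0.0838]
step 2: x^-=[2.5005, 1.8125]  P^-=[0.7744 0.0169; 0.0169 0.2238]  H_jac=[0.8097 0.5869]  S=[0.7008]  K=[0.9088; 0.2069]  nu=[-5.8983]  x^+=[-2.8601, 0.5919]  P^+=[0.1955 -0.1149; -0.1149 0.1938]
step 3: x^-=[-2.5760, 0.5919]  P^-=[0.2099 -0.0259; -0.0259 0.3338]  H_jac=[-0.9746 0.2239]  S=[0.3274]  K=[-0.6425; 0.3053]  nu=[-3.0131]  x^+=[-0.6401, -0.3281]  P^+=[0.0747 0.0383; 0.0383 0.3032]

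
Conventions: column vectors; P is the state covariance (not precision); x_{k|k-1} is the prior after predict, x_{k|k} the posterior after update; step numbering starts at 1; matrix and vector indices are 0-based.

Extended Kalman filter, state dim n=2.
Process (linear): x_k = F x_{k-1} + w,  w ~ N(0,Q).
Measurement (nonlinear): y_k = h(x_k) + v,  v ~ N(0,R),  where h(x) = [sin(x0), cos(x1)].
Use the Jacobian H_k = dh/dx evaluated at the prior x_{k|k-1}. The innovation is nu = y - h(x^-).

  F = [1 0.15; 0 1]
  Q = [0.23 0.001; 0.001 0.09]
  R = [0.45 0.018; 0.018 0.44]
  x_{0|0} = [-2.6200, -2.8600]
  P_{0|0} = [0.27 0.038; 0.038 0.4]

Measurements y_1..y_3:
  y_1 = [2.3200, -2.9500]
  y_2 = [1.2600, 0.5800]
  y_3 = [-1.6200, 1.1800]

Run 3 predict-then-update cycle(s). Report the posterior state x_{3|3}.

step 1: x^-=[-3.0490, -2.8600]  P^-=[0.5204 0.0990; 0.0990 0.4900]  H_jac=[-0.9957 0.0000; 0.0000 0.2779]  S=[0.9660 -0.0094; -0.0094 0.4778]  K=[-0.5360 0.0470; -0.0993 0.2830]  nu=[2.4125, -1.9894]  x^+=[-4.4356, -3.6626]  P^+=[0.2414 0.0398; 0.0398 0.4417]
step 2: x^-=[-4.9850, -3.6626]  P^-=[0.4932 0.1070; 0.1070 0.5317]  H_jac=[0.2692 0.0000; 0.0000 -0.4977]  S=[0.4858 0.0037; 0.0037 0.5717]  K=[0.2741 -0.0949; 0.0628 -0.4633]  nu=[0.2969, 1.4473]  x^+=[-5.0410, -4.3144]  P^+=[0.4518 0.0740; 0.0740 0.4073]
step 3: x^-=[-5.6881, -4.3144]  P^-=[0.7132 0.1361; 0.1361 0.4973]  H_jac=[0.8281 0.0000; 0.0000 -0.9219]  S=[0.9391 -0.0859; -0.0859 0.8626]  K=[0.6213 -0.0836; 0.0721 -0.5243]  nu=[-2.1805, 1.5675]  x^+=[-7.1738, -5.2934]  P^+=[0.3358 0.0278; 0.0278 0.2488]

x_post = [-7.1738, -5.2934]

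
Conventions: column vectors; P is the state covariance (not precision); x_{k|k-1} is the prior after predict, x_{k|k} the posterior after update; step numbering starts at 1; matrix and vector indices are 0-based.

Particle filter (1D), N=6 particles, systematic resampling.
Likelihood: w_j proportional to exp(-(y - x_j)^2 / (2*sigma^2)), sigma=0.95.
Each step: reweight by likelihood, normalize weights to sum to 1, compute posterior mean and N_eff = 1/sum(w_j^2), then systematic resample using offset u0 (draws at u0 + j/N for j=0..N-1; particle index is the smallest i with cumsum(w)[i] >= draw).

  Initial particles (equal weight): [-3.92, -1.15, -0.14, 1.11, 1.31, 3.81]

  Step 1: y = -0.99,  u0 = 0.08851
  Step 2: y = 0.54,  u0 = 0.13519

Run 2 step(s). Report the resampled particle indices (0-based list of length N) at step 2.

resampled_idx = [1, 3, 3, 4, 5, 5]

step 1: w=[0.0048, 0.5462, 0.3713, 0.0481, 0.0296, 0.0000]  mean=-0.6067  Neff=2.2755  idx=[1, 1, 1, 2, 2, 2]
step 2: w=[0.0699, 0.0699, 0.0699, 0.2634, 0.2634, 0.2634]  mean=-0.3519  Neff=4.4881  idx=[1, 3, 3, 4, 5, 5]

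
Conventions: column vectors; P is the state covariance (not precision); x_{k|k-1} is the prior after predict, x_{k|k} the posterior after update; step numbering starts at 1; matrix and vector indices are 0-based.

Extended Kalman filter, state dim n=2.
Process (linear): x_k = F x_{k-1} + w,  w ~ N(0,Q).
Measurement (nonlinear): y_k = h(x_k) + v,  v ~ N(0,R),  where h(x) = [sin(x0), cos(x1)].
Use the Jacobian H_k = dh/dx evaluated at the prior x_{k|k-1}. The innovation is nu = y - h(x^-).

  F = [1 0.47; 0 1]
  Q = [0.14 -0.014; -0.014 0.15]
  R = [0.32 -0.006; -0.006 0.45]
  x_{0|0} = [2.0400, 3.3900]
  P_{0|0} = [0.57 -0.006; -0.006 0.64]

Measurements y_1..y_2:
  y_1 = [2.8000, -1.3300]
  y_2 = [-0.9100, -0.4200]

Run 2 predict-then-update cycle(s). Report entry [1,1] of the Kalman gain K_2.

K[1,1] = -0.5985

step 1: x^-=[3.6333, 3.3900]  P^-=[0.8457 0.2808; 0.2808 0.7900]  H_jac=[-0.8815 0.0000; 0.0000 0.2459]  S=[0.9772 -0.0669; -0.0669 0.4978]  K=[-0.7604 0.0366; -0.2287 0.3595]  nu=[3.2721, -0.3607]  x^+=[1.1319, 2.5120]  P^+=[0.2763 0.0855; 0.0855 0.6636]
step 2: x^-=[2.3125, 2.5120]  P^-=[0.6432 0.3833; 0.3833 0.8136]  H_jac=[-0.6756 0.0000; 0.0000 -0.5888]  S=[0.6136 0.1465; 0.1465 0.7321]  K=[-0.6664 -0.1750; -0.2792 -0.5985]  nu=[-1.6473, 0.3882]  x^+=[3.3424, 2.7395]  P^+=[0.3141 0.1269; 0.1269 0.4545]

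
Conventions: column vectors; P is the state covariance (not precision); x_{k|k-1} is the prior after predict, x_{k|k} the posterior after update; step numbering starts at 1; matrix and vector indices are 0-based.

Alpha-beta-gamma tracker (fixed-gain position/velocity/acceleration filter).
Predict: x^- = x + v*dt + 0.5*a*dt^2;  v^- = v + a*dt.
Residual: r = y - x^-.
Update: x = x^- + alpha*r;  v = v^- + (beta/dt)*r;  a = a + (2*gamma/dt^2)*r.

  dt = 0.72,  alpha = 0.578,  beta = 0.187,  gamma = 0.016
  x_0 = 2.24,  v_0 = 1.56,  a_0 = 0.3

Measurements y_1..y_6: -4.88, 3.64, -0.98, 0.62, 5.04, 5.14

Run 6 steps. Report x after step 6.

x_post = 4.7212

step 1: x_pred=3.4410  r=-8.3210  x^+=-1.3686  v^+=-0.3851  a^+=-0.2136
step 2: x_pred=-1.7012  r=5.3412  x^+=1.3860  v^+=0.8483  a^+=0.1161
step 3: x_pred=2.0268  r=-3.0068  x^+=0.2889  v^+=0.1509  a^+=-0.0695
step 4: x_pred=0.3795  r=0.2405  x^+=0.5185  v^+=0.1633  a^+=-0.0547
step 5: x_pred=0.6219  r=4.4181  x^+=3.1756  v^+=1.2714  a^+=0.2180
step 6: x_pred=4.1475  r=0.9925  x^+=4.7212  v^+=1.6861  a^+=0.2793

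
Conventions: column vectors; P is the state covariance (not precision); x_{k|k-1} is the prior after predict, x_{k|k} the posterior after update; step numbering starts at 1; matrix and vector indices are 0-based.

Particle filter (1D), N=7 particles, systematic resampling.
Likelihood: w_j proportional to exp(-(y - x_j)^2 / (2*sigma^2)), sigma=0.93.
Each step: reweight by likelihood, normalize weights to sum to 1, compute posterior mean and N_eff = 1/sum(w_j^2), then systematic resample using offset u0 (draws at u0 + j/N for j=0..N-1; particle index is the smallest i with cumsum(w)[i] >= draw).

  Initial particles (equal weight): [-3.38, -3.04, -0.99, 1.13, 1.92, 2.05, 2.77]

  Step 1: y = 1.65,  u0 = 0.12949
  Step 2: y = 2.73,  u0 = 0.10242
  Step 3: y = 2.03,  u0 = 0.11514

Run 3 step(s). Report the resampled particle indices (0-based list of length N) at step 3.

resampled_idx = [0, 1, 2, 3, 4, 5, 6]

step 1: w=[0.0000, 0.0000, 0.0055, 0.2650, 0.2970, 0.2824, 0.1500]  mean=1.8589  Neff=3.8350  idx=[3, 4, 4, 4, 5, 5, 6]
step 2: w=[0.0473, 0.1423, 0.1423, 0.1423, 0.1591, 0.1591, 0.2077]  mean=2.1005  Neff=6.3810  idx=[1, 2, 3, 4, 5, 6, 6]
step 3: w=[0.1543, 0.1543, 0.1543, 0.1553, 0.1553, 0.1132, 0.1132]  mean=2.1529  Neff=6.8814  idx=[0, 1, 2, 3, 4, 5, 6]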